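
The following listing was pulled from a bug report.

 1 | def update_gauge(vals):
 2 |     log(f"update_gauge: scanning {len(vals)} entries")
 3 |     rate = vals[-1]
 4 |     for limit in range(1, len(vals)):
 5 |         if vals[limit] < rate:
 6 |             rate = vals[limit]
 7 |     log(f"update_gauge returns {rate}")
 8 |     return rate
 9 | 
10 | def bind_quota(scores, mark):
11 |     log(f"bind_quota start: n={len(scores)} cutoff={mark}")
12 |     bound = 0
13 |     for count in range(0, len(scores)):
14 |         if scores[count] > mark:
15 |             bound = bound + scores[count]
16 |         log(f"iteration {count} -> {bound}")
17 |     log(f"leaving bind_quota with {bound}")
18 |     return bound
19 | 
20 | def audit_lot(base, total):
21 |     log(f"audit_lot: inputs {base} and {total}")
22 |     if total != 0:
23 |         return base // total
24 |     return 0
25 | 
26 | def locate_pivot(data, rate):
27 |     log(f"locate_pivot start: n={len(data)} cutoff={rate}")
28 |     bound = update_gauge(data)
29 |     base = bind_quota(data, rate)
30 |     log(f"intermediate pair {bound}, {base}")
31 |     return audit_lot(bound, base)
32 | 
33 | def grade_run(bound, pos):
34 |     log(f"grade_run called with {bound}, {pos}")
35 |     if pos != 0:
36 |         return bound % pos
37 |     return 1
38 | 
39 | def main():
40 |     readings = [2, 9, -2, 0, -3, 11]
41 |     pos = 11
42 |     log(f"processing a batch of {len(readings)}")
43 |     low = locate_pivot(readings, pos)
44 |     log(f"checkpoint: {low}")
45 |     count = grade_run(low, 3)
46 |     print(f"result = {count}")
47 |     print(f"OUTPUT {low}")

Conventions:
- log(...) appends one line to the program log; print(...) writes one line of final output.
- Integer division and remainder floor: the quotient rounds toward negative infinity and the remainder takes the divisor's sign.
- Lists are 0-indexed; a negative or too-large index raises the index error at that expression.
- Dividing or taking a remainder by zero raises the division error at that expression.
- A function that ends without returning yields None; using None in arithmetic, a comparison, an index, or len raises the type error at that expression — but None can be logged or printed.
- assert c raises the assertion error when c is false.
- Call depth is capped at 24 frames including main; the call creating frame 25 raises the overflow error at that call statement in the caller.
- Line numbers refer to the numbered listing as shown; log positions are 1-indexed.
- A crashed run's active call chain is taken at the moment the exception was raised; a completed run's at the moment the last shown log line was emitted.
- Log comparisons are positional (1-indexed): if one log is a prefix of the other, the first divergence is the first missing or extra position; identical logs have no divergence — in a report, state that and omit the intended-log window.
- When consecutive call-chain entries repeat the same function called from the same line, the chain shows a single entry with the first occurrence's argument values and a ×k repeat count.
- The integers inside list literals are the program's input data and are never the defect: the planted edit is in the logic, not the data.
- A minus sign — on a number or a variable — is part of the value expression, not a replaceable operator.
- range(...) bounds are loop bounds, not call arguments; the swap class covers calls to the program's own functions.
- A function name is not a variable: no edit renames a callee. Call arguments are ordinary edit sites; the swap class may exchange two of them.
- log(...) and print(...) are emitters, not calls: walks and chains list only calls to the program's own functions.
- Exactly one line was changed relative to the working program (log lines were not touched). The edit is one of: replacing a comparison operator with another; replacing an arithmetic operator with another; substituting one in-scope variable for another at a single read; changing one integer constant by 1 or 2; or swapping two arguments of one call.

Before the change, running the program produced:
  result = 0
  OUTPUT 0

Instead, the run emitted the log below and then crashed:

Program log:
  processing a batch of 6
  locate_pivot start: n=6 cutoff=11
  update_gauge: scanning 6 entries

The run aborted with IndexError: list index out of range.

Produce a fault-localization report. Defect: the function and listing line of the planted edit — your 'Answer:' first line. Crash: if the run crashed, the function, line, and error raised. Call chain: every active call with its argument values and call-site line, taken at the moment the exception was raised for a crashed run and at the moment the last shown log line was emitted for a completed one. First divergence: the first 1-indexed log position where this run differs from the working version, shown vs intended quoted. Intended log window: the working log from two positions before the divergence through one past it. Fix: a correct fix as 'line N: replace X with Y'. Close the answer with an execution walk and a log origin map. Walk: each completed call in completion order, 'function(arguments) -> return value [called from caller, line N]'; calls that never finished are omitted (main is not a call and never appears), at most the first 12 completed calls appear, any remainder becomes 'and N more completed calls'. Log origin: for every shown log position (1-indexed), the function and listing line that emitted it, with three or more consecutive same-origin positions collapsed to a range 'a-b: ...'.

Answer: the defect is in update_gauge at line 3.
Key observation: Only 3 log lines were emitted before the run died; the intended continuation was 'update_gauge returns -3'.
Crash: update_gauge, line 3, IndexError.
Call chain: main -> locate_pivot([2, 9, -2, 0, -3, 11], 11) (called at line 43) -> update_gauge([2, 9, -2, 0, -3, 11]) (called at line 28).
First divergence: position 4 (shown log ended at 3 lines; the working version continues: 'update_gauge returns -3').
Intended log window:
  2: locate_pivot start: n=6 cutoff=11
  3: update_gauge: scanning 6 entries
  4: update_gauge returns -3
  5: bind_quota start: n=6 cutoff=11
Execution walk:
  (no call completed)
Origin of each log line:
  1: logged in main at line 42
  2: logged in locate_pivot at line 27
  3: logged in update_gauge at line 2
A correct fix: line 3: replace `-1` with `0`.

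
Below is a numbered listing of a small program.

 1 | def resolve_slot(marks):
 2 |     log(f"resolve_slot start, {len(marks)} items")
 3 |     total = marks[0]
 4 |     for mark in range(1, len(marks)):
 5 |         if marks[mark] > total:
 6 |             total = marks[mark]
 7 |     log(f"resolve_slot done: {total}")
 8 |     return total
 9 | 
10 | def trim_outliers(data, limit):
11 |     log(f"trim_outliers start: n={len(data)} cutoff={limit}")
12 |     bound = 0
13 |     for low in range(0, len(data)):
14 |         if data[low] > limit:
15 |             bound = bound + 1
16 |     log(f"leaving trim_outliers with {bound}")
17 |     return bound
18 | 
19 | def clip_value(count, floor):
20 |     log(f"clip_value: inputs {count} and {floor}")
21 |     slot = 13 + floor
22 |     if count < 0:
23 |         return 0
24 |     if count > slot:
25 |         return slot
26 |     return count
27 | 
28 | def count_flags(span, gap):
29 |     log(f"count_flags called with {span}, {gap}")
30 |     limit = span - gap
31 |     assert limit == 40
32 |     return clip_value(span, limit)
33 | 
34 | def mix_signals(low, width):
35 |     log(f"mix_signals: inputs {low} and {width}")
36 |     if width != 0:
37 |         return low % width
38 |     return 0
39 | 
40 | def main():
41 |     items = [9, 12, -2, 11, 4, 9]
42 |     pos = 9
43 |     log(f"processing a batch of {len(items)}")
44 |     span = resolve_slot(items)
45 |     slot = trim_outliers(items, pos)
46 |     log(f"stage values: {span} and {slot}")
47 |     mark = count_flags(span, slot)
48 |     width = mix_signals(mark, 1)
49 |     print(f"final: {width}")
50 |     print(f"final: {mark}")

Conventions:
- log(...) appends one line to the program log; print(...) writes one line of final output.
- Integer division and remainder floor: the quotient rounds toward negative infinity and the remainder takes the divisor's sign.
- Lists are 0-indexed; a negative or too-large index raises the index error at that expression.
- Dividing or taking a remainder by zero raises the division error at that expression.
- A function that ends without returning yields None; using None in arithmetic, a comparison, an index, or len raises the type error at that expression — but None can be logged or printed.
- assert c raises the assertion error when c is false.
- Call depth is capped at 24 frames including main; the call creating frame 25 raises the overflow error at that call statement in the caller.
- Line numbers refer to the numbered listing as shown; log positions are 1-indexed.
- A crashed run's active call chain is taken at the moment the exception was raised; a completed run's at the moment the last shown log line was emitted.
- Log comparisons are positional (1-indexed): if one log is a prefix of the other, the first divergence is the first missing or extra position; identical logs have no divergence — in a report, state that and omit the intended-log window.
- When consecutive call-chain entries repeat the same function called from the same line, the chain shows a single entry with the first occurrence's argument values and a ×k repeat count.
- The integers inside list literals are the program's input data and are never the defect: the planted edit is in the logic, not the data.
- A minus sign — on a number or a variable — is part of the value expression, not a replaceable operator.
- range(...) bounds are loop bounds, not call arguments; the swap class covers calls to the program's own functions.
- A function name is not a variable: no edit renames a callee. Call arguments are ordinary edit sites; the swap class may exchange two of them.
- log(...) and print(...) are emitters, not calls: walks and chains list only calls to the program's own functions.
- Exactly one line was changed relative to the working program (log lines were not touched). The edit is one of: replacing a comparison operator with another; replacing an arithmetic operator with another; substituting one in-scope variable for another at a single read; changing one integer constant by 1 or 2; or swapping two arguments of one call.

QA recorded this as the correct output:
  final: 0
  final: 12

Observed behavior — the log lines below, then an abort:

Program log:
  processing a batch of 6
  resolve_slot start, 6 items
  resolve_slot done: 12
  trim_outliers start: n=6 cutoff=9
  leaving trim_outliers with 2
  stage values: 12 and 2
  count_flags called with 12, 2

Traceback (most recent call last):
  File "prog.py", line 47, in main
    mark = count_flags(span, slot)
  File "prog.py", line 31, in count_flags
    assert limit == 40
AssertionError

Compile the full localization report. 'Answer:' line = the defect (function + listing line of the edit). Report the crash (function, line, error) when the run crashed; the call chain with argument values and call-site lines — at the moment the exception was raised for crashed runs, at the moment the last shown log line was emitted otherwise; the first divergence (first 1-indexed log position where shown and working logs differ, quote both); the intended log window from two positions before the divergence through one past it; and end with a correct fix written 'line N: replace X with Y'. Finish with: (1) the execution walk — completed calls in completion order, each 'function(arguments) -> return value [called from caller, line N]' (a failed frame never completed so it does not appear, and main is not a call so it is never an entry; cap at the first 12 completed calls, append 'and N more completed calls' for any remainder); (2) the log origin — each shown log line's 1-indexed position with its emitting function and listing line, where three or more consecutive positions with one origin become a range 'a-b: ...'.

Answer: the defect is in count_flags at line 31.
The tell: Only 7 log lines were emitted before the run died; the intended continuation was 'clip_value: inputs 12 and 10'.
Crash: count_flags, line 31, AssertionError.
Call chain: main -> count_flags(12, 2) (called at line 47).
First divergence: position 8 (shown log ended at 7 lines; the working version continues: 'clip_value: inputs 12 and 10').
Intended log window:
  6: stage values: 12 and 2
  7: count_flags called with 12, 2
  8: clip_value: inputs 12 and 10
  9: mix_signals: inputs 12 and 1
Execution walk:
  resolve_slot([9, 12, -2, 11, 4, 9]) -> 12  [called from main, line 44]
  trim_outliers([9, 12, -2, 11, 4, 9], 9) -> 2  [called from main, line 45]
Log origin:
  1: emitted by main (line 43)
  2: emitted by resolve_slot (line 2)
  3: emitted by resolve_slot (line 7)
  4: emitted by trim_outliers (line 11)
  5: emitted by trim_outliers (line 16)
  6: emitted by main (line 46)
  7: emitted by count_flags (line 29)
A correct fix: line 31: replace `==` with `<=`.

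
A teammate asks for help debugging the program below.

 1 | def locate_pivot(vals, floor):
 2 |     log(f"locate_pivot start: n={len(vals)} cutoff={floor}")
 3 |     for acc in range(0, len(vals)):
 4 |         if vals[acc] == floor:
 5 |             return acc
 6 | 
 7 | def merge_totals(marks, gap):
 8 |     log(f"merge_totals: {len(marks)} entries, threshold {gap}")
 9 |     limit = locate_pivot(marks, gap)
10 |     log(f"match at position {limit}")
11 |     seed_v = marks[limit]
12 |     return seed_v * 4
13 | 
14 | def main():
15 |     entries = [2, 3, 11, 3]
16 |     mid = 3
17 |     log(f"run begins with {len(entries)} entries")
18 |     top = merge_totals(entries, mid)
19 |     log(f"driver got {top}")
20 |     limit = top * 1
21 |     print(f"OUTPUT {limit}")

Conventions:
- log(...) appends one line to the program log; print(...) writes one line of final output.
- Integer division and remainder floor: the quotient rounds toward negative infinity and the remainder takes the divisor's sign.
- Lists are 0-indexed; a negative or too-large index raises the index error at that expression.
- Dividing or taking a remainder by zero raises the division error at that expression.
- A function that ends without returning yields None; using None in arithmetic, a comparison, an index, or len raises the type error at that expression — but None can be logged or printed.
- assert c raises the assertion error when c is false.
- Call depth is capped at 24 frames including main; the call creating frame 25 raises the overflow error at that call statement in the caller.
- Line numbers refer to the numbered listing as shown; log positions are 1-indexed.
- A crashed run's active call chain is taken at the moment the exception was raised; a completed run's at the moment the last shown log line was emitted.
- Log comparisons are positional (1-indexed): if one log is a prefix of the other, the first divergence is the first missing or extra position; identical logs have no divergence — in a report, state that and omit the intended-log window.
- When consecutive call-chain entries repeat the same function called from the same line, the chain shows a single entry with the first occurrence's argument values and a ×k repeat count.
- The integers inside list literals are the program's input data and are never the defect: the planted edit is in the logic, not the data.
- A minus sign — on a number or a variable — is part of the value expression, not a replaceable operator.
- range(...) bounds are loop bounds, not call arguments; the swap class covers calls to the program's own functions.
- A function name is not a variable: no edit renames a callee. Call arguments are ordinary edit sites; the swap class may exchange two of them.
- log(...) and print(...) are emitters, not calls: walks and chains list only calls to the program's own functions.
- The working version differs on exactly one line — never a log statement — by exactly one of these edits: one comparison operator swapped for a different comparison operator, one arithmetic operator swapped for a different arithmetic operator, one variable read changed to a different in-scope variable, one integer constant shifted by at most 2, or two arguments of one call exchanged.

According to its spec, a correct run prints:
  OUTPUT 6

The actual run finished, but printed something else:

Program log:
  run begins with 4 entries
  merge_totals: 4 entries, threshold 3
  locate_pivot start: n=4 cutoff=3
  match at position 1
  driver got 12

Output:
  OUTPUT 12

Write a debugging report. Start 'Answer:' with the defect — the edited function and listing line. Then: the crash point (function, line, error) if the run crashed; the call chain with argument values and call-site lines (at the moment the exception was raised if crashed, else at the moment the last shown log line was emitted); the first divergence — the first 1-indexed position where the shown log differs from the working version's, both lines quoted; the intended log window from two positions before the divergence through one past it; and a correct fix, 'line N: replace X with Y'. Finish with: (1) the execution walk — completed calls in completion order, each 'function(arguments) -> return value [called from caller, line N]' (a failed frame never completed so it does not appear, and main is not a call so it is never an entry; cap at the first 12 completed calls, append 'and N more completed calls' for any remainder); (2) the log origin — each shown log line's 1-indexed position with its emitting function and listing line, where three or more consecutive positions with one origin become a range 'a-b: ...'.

Answer: the defect is in merge_totals at line 12.
Key fact: The earliest visible damage is log position 5 — 'driver got 12' rather than the intended 'driver got 6'.
Call chain: main.
First divergence: at position 5 the run shows 'driver got 12' where the working version logs 'driver got 6'.
Intended log window:
  3: locate_pivot start: n=4 cutoff=3
  4: match at position 1
  5: driver got 6
Execution walk:
  locate_pivot([2, 3, 11, 3], 3) -> 1  [called from merge_totals, line 9]
  merge_totals([2, 3, 11, 3], 3) -> 12  [called from main, line 18]
Origin of each log line:
  1: from main, line 17
  2: from merge_totals, line 8
  3: from locate_pivot, line 2
  4: from merge_totals, line 10
  5: from main, line 19
A correct fix: line 12: replace `4` with `2`.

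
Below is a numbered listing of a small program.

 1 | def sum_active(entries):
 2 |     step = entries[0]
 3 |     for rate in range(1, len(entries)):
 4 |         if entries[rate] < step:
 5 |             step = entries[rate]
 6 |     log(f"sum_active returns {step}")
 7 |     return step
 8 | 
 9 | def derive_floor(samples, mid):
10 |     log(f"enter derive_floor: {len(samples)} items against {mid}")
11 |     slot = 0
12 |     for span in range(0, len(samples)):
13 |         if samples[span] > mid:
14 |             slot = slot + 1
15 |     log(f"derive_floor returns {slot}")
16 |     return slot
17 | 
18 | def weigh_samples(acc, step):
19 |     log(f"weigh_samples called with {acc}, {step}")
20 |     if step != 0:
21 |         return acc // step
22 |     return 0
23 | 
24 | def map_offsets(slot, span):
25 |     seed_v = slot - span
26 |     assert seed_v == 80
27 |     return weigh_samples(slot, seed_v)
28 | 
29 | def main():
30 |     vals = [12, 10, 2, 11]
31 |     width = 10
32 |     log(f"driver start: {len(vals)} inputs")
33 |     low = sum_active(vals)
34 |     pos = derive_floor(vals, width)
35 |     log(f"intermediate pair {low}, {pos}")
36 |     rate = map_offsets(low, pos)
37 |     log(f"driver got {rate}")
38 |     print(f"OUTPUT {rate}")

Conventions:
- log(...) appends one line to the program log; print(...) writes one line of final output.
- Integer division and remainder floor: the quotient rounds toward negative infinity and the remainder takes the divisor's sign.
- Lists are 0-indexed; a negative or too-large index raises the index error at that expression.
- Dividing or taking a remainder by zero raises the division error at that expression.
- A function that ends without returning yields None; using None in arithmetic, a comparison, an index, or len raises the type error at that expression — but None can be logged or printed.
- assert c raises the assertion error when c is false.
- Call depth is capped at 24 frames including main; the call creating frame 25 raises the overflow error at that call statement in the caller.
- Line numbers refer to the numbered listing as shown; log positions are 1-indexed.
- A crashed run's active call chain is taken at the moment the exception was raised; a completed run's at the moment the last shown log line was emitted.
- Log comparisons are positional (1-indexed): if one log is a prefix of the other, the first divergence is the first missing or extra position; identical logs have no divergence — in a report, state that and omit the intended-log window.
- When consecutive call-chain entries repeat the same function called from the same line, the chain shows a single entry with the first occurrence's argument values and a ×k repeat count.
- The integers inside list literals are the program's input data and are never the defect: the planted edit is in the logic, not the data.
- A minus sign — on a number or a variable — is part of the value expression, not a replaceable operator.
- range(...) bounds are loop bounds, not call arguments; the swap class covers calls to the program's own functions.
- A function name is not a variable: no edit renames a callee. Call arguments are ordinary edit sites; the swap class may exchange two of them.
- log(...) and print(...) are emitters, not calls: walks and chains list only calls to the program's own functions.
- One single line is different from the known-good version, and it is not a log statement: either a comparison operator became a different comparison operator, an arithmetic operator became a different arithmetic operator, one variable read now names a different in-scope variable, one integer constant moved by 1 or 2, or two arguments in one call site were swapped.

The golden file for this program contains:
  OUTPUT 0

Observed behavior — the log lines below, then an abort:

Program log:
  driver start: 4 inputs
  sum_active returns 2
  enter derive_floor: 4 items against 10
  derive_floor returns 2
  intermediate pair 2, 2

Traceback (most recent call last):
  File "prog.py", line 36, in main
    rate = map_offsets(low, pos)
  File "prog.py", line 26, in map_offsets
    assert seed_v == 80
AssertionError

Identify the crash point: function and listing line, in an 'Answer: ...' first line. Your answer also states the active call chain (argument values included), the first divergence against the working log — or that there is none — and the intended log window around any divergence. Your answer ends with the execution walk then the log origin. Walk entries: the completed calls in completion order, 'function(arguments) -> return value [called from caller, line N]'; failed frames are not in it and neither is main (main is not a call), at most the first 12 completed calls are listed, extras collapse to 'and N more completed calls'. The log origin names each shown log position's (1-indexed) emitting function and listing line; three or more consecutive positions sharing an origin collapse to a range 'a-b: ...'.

Answer: the error was raised in map_offsets, line 26.
Key observation: The log ends early — 5 lines, where the working version next logs 'weigh_samples called with 2, 0'.
Call chain: main -> map_offsets(2, 2) (called at line 36).
First divergence: position 6 — after 5 matching lines the faulty run goes silent; intended next line 'weigh_samples called with 2, 0'.
Intended log window:
  4: derive_floor returns 2
  5: intermediate pair 2, 2
  6: weigh_samples called with 2, 0
  7: driver got 0
Execution walk:
  sum_active([12, 10, 2, 11]) -> 2  [called from main, line 33]
  derive_floor([12, 10, 2, 11], 10) -> 2  [called from main, line 34]
Log origin:
  1: from main, line 32
  2: from sum_active, line 6
  3: from derive_floor, line 10
  4: from derive_floor, line 15
  5: from main, line 35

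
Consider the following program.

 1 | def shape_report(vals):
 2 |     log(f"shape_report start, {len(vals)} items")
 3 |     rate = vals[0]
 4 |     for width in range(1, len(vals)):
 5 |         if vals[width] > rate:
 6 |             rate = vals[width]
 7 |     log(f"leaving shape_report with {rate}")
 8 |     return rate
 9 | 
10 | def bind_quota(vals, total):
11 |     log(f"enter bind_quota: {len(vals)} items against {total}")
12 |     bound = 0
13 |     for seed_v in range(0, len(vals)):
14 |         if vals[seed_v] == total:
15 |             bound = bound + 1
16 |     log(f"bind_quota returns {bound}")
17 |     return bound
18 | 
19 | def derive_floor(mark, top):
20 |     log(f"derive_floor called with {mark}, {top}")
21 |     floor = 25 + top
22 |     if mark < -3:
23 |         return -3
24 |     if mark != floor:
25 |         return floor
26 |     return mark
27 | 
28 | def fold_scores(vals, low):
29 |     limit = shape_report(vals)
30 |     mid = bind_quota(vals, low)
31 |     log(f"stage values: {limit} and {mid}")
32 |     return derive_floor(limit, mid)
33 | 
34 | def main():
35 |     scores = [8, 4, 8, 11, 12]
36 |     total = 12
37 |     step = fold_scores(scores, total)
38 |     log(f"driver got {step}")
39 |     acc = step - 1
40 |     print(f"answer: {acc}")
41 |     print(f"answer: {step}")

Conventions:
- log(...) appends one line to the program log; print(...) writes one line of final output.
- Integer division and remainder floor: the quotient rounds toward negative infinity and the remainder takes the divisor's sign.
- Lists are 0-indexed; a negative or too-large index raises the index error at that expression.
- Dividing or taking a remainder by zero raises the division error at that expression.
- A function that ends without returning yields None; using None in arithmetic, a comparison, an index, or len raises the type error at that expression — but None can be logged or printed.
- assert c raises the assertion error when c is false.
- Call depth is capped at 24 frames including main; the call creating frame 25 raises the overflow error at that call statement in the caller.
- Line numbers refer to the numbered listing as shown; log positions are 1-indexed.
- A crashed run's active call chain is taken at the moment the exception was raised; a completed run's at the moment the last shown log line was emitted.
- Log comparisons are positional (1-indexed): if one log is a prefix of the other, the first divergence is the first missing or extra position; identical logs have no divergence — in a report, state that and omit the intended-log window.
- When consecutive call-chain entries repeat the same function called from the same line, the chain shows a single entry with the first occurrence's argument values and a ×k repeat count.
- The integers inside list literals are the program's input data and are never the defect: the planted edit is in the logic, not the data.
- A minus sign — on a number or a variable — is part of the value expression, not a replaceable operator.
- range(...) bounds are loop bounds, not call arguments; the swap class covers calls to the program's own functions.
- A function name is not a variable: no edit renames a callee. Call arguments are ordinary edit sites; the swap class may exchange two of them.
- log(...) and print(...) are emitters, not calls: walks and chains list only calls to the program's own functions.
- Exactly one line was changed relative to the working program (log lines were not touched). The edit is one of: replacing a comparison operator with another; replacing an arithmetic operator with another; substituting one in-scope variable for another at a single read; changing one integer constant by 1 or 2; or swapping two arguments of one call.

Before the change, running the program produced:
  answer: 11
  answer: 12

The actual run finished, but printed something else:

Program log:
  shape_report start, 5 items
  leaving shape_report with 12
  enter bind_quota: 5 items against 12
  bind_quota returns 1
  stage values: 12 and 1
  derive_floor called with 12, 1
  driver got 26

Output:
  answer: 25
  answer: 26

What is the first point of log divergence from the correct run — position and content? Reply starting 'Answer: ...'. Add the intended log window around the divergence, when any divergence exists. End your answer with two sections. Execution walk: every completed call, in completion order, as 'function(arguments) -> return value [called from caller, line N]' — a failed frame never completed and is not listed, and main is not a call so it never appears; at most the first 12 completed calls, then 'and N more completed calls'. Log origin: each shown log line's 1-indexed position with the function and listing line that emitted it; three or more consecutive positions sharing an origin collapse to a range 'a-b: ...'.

Answer: position 7 — the shown line 'driver got 26' should read 'driver got 12'.
Intended log window:
  5: stage values: 12 and 1
  6: derive_floor called with 12, 1
  7: driver got 12
Execution walk:
  shape_report([8, 4, 8, 11, 12]) -> 12  [called from fold_scores, line 29]
  bind_quota([8, 4, 8, 11, 12], 12) -> 1  [called from fold_scores, line 30]
  derive_floor(12, 1) -> 26  [called from fold_scores, line 32]
  fold_scores([8, 4, 8, 11, 12], 12) -> 26  [called from main, line 37]
Log line origins:
  1: emitted by shape_report (line 2)
  2: emitted by shape_report (line 7)
  3: emitted by bind_quota (line 11)
  4: emitted by bind_quota (line 16)
  5: emitted by fold_scores (line 31)
  6: emitted by derive_floor (line 20)
  7: emitted by main (line 38)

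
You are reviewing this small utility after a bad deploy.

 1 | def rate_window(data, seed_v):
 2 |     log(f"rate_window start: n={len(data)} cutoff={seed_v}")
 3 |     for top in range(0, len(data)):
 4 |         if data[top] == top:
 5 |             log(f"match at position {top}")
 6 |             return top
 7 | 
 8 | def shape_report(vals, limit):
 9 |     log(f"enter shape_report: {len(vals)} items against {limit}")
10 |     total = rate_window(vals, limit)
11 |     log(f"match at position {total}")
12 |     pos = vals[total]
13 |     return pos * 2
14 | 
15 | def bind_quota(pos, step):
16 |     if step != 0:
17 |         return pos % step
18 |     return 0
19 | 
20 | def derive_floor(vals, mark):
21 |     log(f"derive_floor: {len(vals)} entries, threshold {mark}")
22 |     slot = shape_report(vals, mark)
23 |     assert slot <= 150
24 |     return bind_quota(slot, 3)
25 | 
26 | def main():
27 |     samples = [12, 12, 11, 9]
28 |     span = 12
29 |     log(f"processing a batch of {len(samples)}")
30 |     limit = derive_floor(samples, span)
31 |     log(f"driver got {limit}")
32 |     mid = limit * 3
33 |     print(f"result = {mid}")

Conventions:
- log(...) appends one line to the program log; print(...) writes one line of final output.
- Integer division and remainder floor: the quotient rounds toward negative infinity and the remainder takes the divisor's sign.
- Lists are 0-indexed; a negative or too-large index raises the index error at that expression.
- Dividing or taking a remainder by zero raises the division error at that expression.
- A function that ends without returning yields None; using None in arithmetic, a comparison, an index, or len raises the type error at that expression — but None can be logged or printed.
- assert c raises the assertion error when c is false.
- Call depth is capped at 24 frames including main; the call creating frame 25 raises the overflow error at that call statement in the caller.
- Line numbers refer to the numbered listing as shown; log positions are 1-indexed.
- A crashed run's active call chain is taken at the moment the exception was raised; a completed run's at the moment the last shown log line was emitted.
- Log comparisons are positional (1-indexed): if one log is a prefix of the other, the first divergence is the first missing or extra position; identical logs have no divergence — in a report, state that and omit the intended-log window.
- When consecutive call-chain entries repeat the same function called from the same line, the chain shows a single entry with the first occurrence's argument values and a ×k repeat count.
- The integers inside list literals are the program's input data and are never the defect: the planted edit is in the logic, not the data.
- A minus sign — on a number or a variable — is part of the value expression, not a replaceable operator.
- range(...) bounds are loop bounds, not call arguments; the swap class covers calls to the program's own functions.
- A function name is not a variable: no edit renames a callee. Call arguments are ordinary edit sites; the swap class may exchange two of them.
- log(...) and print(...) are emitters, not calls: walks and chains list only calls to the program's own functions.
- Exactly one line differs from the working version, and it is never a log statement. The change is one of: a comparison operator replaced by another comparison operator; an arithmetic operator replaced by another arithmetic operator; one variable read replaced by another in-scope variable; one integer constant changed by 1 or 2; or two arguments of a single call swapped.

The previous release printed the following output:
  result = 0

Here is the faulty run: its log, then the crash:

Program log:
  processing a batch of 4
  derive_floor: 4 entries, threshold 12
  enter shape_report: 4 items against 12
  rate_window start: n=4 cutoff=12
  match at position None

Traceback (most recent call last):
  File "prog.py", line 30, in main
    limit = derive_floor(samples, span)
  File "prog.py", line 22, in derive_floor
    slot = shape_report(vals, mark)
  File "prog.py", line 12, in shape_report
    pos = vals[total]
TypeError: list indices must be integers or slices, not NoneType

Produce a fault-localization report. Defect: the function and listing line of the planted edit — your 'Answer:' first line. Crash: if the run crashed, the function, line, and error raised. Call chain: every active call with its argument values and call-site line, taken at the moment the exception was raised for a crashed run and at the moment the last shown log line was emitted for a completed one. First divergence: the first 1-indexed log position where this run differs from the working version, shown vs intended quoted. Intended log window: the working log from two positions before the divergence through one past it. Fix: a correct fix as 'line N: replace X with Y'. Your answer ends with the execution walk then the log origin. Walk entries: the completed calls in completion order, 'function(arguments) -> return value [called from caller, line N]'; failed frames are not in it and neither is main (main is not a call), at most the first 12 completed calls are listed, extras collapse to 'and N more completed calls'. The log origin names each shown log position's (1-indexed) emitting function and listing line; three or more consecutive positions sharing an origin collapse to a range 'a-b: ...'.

Answer: the defect is in rate_window at line 4.
Key observation: The log first diverges at position 5: the faulty run prints 'match at position None' where the working version prints 'match at position 0'.
Crash: shape_report, line 12, TypeError.
Call chain: main -> derive_floor([12, 12, 11, 9], 12) (called at line 30) -> shape_report([12, 12, 11, 9], 12) (called at line 22).
First divergence: at position 5 the run shows 'match at position None' where the working version logs 'match at position 0'.
Intended log window:
  3: enter shape_report: 4 items against 12
  4: rate_window start: n=4 cutoff=12
  5: match at position 0
  6: match at position 0
Execution walk:
  rate_window([12, 12, 11, 9], 12) -> None  [called from shape_report, line 10]
Log origin:
  1: emitted by main (line 29)
  2: emitted by derive_floor (line 21)
  3: emitted by shape_report (line 9)
  4: emitted by rate_window (line 2)
  5: emitted by shape_report (line 11)
A correct fix: line 4: replace `data[top] == top` with `data[top] == seed_v`.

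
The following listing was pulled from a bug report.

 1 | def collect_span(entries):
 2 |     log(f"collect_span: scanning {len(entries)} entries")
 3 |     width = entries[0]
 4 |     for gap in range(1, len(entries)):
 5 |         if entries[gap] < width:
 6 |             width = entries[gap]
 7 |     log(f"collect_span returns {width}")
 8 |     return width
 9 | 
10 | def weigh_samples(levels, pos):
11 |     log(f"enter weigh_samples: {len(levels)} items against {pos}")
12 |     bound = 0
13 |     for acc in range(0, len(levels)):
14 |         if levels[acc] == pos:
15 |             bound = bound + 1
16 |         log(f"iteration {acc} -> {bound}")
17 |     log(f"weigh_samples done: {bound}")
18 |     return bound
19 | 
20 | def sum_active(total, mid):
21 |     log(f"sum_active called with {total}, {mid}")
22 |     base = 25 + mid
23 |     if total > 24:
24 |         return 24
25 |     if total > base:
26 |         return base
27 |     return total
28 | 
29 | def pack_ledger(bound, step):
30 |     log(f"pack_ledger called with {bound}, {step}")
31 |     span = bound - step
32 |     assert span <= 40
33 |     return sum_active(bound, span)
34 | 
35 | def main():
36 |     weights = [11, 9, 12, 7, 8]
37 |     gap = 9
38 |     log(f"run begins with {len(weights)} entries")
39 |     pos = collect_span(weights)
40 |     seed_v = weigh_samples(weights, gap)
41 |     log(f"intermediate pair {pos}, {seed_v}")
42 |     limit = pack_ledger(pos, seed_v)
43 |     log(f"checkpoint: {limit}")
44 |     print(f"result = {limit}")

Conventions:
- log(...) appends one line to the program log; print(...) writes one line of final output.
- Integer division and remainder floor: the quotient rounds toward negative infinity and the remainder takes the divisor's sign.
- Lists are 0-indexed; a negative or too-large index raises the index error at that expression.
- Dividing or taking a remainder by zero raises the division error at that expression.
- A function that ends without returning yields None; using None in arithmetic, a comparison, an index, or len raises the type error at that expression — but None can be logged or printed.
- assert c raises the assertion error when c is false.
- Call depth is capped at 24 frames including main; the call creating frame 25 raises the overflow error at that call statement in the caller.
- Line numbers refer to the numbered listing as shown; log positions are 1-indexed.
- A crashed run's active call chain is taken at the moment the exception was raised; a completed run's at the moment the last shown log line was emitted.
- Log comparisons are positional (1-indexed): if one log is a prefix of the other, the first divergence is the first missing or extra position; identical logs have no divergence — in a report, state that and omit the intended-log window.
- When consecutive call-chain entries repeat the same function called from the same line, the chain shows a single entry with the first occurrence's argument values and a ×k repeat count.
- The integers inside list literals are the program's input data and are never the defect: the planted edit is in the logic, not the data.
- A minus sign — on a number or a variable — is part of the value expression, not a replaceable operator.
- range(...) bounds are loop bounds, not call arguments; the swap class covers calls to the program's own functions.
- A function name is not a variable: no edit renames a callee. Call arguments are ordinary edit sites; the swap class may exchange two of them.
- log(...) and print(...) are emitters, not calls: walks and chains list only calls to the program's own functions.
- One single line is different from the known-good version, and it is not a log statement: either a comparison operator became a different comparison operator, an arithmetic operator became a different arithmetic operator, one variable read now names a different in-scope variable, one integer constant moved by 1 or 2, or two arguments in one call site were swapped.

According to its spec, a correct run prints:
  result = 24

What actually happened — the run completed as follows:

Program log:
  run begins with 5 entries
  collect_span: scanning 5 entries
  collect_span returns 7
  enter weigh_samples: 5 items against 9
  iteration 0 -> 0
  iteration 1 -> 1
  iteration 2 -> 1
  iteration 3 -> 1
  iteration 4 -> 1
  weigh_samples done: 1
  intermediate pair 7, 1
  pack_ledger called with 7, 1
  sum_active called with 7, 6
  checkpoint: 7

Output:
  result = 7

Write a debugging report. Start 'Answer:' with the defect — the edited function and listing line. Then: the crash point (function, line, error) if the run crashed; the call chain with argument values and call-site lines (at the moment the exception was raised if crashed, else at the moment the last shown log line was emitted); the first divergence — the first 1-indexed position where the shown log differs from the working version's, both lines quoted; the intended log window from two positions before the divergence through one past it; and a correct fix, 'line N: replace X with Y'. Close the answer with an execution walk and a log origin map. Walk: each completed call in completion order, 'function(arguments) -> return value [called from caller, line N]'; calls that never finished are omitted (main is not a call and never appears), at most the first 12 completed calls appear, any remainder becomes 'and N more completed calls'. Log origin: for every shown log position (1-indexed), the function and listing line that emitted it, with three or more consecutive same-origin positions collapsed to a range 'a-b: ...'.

Answer: the defect is in sum_active at line 23.
Core observation: The log first diverges at position 14: the faulty run prints 'checkpoint: 7' where the working version prints 'checkpoint: 24'.
Call chain: main.
First divergence: position 14 — the shown line 'checkpoint: 7' should read 'checkpoint: 24'.
Intended log window:
  12: pack_ledger called with 7, 1
  13: sum_active called with 7, 6
  14: checkpoint: 24
Execution walk:
  collect_span([11, 9, 12, 7, 8]) -> 7  [called from main, line 39]
  weigh_samples([11, 9, 12, 7, 8], 9) -> 1  [called from main, line 40]
  sum_active(7, 6) -> 7  [called from pack_ledger, line 33]
  pack_ledger(7, 1) -> 7  [called from main, line 42]
Log line origins:
  1: emitted by main (line 38)
  2: emitted by collect_span (line 2)
  3: emitted by collect_span (line 7)
  4: emitted by weigh_samples (line 11)
  5-9: emitted by weigh_samples (line 16)
  10: emitted by weigh_samples (line 17)
  11: emitted by main (line 41)
  12: emitted by pack_ledger (line 30)
  13: emitted by sum_active (line 21)
  14: emitted by main (line 43)
A correct fix: line 23: replace `>` with `<`.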